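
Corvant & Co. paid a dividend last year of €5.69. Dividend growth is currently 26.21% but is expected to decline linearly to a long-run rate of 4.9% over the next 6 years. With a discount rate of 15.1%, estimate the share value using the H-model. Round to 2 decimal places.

€94.18

H-model: P₀ = D₀[(1+g_L) + H(g_S−g_L)]/(r−g_L), with H = 6/2 = 3.
P₀ = 5.69 × [(1+0.049) + 3×(0.2621−0.049)] / (0.151−0.049)
   = 5.69 × 1.6883 / 0.102 = 94.1807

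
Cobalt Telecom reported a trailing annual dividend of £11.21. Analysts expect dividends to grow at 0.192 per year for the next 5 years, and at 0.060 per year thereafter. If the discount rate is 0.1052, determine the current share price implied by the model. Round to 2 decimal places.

Two-stage DDM. Project D₁…D_5 at 0.192, terminal growth 0.06, discount at r = 0.1052.
D_1 = 13.3623
D_2 = 15.9279
D_3 = 18.9860
D_4 = 22.6314
D_5 = 26.9766
Terminal value at t=5: TV = D_6/(r−g) = 28.5952/(0.1052−0.06) = 632.6366
P₀ = 13.3623/(1+0.1052)^1 + 15.9279/(1+0.1052)^2 + 18.9860/(1+0.1052)^3 + 22.6314/(1+0.1052)^4 + 26.9766/(1+0.1052)^5 + 632.6366/(1+0.1052)^5 = 454.3861

£454.39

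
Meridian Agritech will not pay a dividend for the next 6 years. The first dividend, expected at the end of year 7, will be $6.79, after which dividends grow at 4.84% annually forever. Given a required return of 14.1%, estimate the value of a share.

Deferred-dividend DDM. At t=6 the remaining stream is a growing perpetuity with first payment D_7 = 6.79.
V_6 = D_7/(r−g) = 6.79/(0.141−0.0484) = 73.3261
P₀ = V_6/(1+r)^6 = 73.3261/(1+0.141)^6 = 33.2311

$33.23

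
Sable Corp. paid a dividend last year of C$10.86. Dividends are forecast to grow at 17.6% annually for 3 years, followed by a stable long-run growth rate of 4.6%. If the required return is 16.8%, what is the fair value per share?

Two-stage DDM. Project D₁…D_3 at 0.176, terminal growth 0.046, discount at r = 0.168.
D_1 = 12.7714
D_2 = 15.0191
D_3 = 17.6625
Terminal value at t=3: TV = D_4/(r−g) = 18.4750/(0.168−0.046) = 151.4341
P₀ = 12.7714/(1+0.168)^1 + 15.0191/(1+0.168)^2 + 17.6625/(1+0.168)^3 + 151.4341/(1+0.168)^3 = 128.0659

C$128.07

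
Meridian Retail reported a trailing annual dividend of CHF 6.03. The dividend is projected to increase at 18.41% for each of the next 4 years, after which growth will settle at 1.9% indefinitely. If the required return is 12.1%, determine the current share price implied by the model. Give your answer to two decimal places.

CHF 102.70

Two-stage DDM. Project D₁…D_4 at 0.1841, terminal growth 0.019, discount at r = 0.121.
D_1 = 7.1401
D_2 = 8.4546
D_3 = 10.0111
D_4 = 11.8542
Terminal value at t=4: TV = D_5/(r−g) = 12.0794/(0.121−0.019) = 118.4254
P₀ = 7.1401/(1+0.121)^1 + 8.4546/(1+0.121)^2 + 10.0111/(1+0.121)^3 + 11.8542/(1+0.121)^4 + 118.4254/(1+0.121)^4 = 102.7040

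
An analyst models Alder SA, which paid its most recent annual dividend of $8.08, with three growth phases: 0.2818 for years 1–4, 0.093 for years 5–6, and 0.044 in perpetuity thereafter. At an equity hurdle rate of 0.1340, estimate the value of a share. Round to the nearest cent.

Three-stage DDM. Project D₁…D_6; terminal Gordon value at t=6 with g = 0.044; discount at r = 0.134.
D_1 = 10.3569
D_2 = 13.2755
D_3 = 17.0166
D_4 = 21.8118
D_5 = 23.8403
D_6 = 26.0575
TV_6 = 27.2040/(0.134−0.044) = 302.2670
P₀ = Σ Dₜ/(1+r)ᵗ + TV_6/(1+r)^6 = 211.4205

$211.42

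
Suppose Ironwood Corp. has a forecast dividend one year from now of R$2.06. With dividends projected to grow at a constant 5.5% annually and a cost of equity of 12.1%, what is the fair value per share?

R$31.21

Gordon growth model: P₀ = D₁/(r − g), with D₁ = 2.06 given directly.
P₀ = 2.0600 / (0.121 − 0.055) = 2.0600 / 0.066 = 31.2121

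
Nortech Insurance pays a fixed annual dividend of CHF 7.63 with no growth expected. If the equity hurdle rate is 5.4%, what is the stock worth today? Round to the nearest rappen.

Zero-growth DDM (perpetuity): P₀ = D/r = 7.63 / 0.054 = 141.2963

CHF 141.30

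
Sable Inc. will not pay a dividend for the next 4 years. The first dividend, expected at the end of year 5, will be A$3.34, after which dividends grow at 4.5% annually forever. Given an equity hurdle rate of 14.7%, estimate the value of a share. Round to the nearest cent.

Deferred-dividend DDM. At t=4 the remaining stream is a growing perpetuity with first payment D_5 = 3.34.
V_4 = D_5/(r−g) = 3.34/(0.147−0.045) = 32.7451
P₀ = V_4/(1+r)^4 = 32.7451/(1+0.147)^4 = 18.9188

A$18.92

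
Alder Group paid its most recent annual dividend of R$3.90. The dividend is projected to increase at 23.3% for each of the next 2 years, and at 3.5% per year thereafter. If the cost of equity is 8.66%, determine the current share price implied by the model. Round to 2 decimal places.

Two-stage DDM. Project D₁…D_2 at 0.233, terminal growth 0.035, discount at r = 0.0866.
D_1 = 4.8087
D_2 = 5.9291
Terminal value at t=2: TV = D_3/(r−g) = 6.1366/(0.0866−0.035) = 118.9273
P₀ = 4.8087/(1+0.0866)^1 + 5.9291/(1+0.0866)^2 + 118.9273/(1+0.0866)^2 = 110.1733

R$110.17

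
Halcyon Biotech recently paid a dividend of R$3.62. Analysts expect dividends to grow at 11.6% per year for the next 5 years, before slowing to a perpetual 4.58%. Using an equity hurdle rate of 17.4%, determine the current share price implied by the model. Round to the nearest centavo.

R$38.51

Two-stage DDM. Project D₁…D_5 at 0.116, terminal growth 0.0458, discount at r = 0.174.
D_1 = 4.0399
D_2 = 4.5086
D_3 = 5.0315
D_4 = 5.6152
D_5 = 6.2666
Terminal value at t=5: TV = D_6/(r−g) = 6.5536/(0.174−0.0458) = 51.1199
P₀ = 4.0399/(1+0.174)^1 + 4.5086/(1+0.174)^2 + 5.0315/(1+0.174)^3 + 5.6152/(1+0.174)^4 + 6.2666/(1+0.174)^5 + 51.1199/(1+0.174)^5 = 38.5095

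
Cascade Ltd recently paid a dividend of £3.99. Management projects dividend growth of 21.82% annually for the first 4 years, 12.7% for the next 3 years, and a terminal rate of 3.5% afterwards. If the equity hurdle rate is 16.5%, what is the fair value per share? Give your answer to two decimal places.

Three-stage DDM. Project D₁…D_7; terminal Gordon value at t=7 with g = 0.035; discount at r = 0.165.
D_1 = 4.8606
D_2 = 5.9212
D_3 = 7.2132
D_4 = 8.7871
D_5 = 9.9031
D_6 = 11.1608
D_7 = 12.5782
TV_7 = 13.0185/(0.165−0.035) = 100.1419
P₀ = Σ Dₜ/(1+r)ᵗ + TV_7/(1+r)^7 = 65.6468

£65.65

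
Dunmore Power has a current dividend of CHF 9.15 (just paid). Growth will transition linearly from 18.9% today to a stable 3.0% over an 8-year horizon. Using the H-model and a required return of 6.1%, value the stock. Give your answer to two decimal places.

H-model: P₀ = D₀[(1+g_L) + H(g_S−g_L)]/(r−g_L), with H = 8/2 = 4.
P₀ = 9.15 × [(1+0.03) + 4×(0.189−0.03)] / (0.061−0.03)
   = 9.15 × 1.6660 / 0.031 = 491.7387

CHF 491.74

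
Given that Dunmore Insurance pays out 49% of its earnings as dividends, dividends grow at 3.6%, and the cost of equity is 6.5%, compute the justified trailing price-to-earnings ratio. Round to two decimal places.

17.50

Justified trailing P/E = b(1+g)/(r−g) = 0.49×(1+0.036)/(0.065−0.036) = 17.5048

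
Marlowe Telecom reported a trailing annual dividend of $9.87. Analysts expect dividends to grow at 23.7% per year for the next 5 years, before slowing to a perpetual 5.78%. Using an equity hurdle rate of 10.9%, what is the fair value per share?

Two-stage DDM. Project D₁…D_5 at 0.237, terminal growth 0.0578, discount at r = 0.109.
D_1 = 12.2092
D_2 = 15.1028
D_3 = 18.6821
D_4 = 23.1098
D_5 = 28.5868
Terminal value at t=5: TV = D_6/(r−g) = 30.2391/(0.109−0.0578) = 590.6079
P₀ = 12.2092/(1+0.109)^1 + 15.1028/(1+0.109)^2 + 18.6821/(1+0.109)^3 + 23.1098/(1+0.109)^4 + 28.5868/(1+0.109)^5 + 590.6079/(1+0.109)^5 = 421.3860

$421.39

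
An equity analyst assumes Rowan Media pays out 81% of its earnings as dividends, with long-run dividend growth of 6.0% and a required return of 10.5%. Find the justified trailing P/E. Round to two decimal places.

19.08

Justified trailing P/E = b(1+g)/(r−g) = 0.81×(1+0.06)/(0.105−0.06) = 19.0800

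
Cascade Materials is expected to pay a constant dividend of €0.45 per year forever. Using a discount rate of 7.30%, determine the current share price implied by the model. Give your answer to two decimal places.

Zero-growth DDM (perpetuity): P₀ = D/r = 0.45 / 0.073 = 6.1644

€6.16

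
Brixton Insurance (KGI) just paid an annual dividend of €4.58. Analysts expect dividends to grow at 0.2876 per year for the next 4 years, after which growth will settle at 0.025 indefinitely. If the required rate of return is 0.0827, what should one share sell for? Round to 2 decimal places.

€191.53

Two-stage DDM. Project D₁…D_4 at 0.2876, terminal growth 0.025, discount at r = 0.0827.
D_1 = 5.8972
D_2 = 7.5932
D_3 = 9.7771
D_4 = 12.5889
Terminal value at t=4: TV = D_5/(r−g) = 12.9037/(0.0827−0.025) = 223.6338
P₀ = 5.8972/(1+0.0827)^1 + 7.5932/(1+0.0827)^2 + 9.7771/(1+0.0827)^3 + 12.5889/(1+0.0827)^4 + 223.6338/(1+0.0827)^4 = 191.5330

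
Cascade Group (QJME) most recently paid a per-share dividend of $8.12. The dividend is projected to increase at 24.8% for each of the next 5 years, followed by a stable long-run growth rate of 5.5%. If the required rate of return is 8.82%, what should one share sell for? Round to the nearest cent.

$574.31

Two-stage DDM. Project D₁…D_5 at 0.248, terminal growth 0.055, discount at r = 0.0882.
D_1 = 10.1338
D_2 = 12.6469
D_3 = 15.7834
D_4 = 19.6976
D_5 = 24.5827
Terminal value at t=5: TV = D_6/(r−g) = 25.9347/(0.0882−0.055) = 781.1660
P₀ = 10.1338/(1+0.0882)^1 + 12.6469/(1+0.0882)^2 + 15.7834/(1+0.0882)^3 + 19.6976/(1+0.0882)^4 + 24.5827/(1+0.0882)^5 + 781.1660/(1+0.0882)^5 = 574.3143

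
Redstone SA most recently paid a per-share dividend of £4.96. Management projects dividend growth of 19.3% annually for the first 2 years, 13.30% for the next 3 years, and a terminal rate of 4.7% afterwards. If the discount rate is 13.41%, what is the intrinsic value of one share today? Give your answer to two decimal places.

£92.92

Three-stage DDM. Project D₁…D_5; terminal Gordon value at t=5 with g = 0.047; discount at r = 0.1341.
D_1 = 5.9173
D_2 = 7.0593
D_3 = 7.9982
D_4 = 9.0620
D_5 = 10.2672
TV_5 = 10.7498/(0.1341−0.047) = 123.4187
P₀ = Σ Dₜ/(1+r)ᵗ + TV_5/(1+r)^5 = 92.9246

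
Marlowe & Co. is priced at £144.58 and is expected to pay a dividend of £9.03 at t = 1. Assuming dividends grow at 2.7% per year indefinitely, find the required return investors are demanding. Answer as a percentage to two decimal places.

8.95%

Rearranging the constant-growth DDM: r = D₁/P₀ + g.
r = 9.0300 / 144.58 + 0.027 = 0.06246 + 0.027 = 0.08946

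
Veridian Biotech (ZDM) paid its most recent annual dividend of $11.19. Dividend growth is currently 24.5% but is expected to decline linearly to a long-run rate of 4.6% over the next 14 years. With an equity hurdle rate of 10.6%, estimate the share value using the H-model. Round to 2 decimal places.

H-model: P₀ = D₀[(1+g_L) + H(g_S−g_L)]/(r−g_L), with H = 14/2 = 7.
P₀ = 11.19 × [(1+0.046) + 7×(0.245−0.046)] / (0.106−0.046)
   = 11.19 × 2.4390 / 0.06 = 454.8735

$454.87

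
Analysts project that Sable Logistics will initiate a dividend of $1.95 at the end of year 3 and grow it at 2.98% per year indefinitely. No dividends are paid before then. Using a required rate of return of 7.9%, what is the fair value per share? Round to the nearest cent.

Deferred-dividend DDM. At t=2 the remaining stream is a growing perpetuity with first payment D_3 = 1.95.
V_2 = D_3/(r−g) = 1.95/(0.079−0.0298) = 39.6341
P₀ = V_2/(1+r)^2 = 39.6341/(1+0.079)^2 = 34.0429

$34.04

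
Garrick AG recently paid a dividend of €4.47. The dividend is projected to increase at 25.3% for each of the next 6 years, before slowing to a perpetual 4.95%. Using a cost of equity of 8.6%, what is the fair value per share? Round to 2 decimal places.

€348.78

Two-stage DDM. Project D₁…D_6 at 0.253, terminal growth 0.0495, discount at r = 0.086.
D_1 = 5.6009
D_2 = 7.0179
D_3 = 8.7935
D_4 = 11.0182
D_5 = 13.8058
D_6 = 17.2987
Terminal value at t=6: TV = D_7/(r−g) = 18.1550/(0.086−0.0495) = 497.3974
P₀ = 5.6009/(1+0.086)^1 + 7.0179/(1+0.086)^2 + 8.7935/(1+0.086)^3 + 11.0182/(1+0.086)^4 + 13.8058/(1+0.086)^5 + 17.2987/(1+0.086)^6 + 497.3974/(1+0.086)^6 = 348.7754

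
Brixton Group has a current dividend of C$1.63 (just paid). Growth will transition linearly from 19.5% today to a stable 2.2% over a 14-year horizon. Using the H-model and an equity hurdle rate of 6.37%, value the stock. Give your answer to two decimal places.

C$87.29

H-model: P₀ = D₀[(1+g_L) + H(g_S−g_L)]/(r−g_L), with H = 14/2 = 7.
P₀ = 1.63 × [(1+0.022) + 7×(0.195−0.022)] / (0.0637−0.022)
   = 1.63 × 2.2330 / 0.0417 = 87.2851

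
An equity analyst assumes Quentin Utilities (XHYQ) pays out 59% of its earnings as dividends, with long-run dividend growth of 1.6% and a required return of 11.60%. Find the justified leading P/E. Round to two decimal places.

Justified leading P/E = b/(r−g) = 0.59/(0.116−0.016) = 5.9000

5.90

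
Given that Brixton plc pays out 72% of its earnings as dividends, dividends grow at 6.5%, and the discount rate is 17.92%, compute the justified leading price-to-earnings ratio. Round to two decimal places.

Justified leading P/E = b/(r−g) = 0.72/(0.1792−0.065) = 6.3047

6.30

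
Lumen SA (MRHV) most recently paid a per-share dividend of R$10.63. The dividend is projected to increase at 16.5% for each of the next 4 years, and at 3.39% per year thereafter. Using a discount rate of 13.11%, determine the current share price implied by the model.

Two-stage DDM. Project D₁…D_4 at 0.165, terminal growth 0.0339, discount at r = 0.1311.
D_1 = 12.3840
D_2 = 14.4273
D_3 = 16.8078
D_4 = 19.5811
Terminal value at t=4: TV = D_5/(r−g) = 20.2449/(0.1311−0.0339) = 208.2808
P₀ = 12.3840/(1+0.1311)^1 + 14.4273/(1+0.1311)^2 + 16.8078/(1+0.1311)^3 + 19.5811/(1+0.1311)^4 + 208.2808/(1+0.1311)^4 = 173.0491

R$173.05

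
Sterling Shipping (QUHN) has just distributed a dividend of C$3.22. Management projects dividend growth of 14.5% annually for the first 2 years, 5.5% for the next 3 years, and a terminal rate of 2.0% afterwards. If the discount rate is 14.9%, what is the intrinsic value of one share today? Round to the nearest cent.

Three-stage DDM. Project D₁…D_5; terminal Gordon value at t=5 with g = 0.02; discount at r = 0.149.
D_1 = 3.6869
D_2 = 4.2215
D_3 = 4.4537
D_4 = 4.6986
D_5 = 4.9571
TV_5 = 5.0562/(0.149−0.02) = 39.1954
P₀ = Σ Dₜ/(1+r)ᵗ + TV_5/(1+r)^5 = 34.0855

C$34.09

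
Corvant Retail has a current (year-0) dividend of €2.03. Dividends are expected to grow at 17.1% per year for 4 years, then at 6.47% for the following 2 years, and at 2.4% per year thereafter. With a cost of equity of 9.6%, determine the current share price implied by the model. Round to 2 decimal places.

€50.18

Three-stage DDM. Project D₁…D_6; terminal Gordon value at t=6 with g = 0.024; discount at r = 0.096.
D_1 = 2.3771
D_2 = 2.7836
D_3 = 3.2596
D_4 = 3.8170
D_5 = 4.0640
D_6 = 4.3269
TV_6 = 4.4308/(0.096−0.024) = 61.5383
P₀ = Σ Dₜ/(1+r)ᵗ + TV_6/(1+r)^6 = 50.1781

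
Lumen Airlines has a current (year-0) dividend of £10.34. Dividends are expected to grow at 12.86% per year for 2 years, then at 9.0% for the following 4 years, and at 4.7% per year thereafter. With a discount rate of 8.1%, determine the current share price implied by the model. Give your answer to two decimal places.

£426.87

Three-stage DDM. Project D₁…D_6; terminal Gordon value at t=6 with g = 0.047; discount at r = 0.081.
D_1 = 11.6697
D_2 = 13.1705
D_3 = 14.3558
D_4 = 15.6478
D_5 = 17.0561
D_6 = 18.5912
TV_6 = 19.4650/(0.081−0.047) = 572.4985
P₀ = Σ Dₜ/(1+r)ᵗ + TV_6/(1+r)^6 = 426.8682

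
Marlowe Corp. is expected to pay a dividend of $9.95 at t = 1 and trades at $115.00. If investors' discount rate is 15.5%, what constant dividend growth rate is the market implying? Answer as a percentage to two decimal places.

6.85%

From P₀ = D₁/(r − g), the implied growth is g = r − D₁/P₀.
g = 0.155 − 9.95/115.00 = 0.155 − 0.08652 = 0.06848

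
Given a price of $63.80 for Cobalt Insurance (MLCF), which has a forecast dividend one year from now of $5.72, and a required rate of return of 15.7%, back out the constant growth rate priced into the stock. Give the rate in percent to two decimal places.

6.73%

From P₀ = D₁/(r − g), the implied growth is g = r − D₁/P₀.
g = 0.157 − 5.72/63.80 = 0.157 − 0.08966 = 0.06734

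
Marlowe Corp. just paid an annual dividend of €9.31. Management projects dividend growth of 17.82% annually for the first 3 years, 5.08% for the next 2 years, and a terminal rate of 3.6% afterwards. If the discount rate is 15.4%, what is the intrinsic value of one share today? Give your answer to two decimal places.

€118.48

Three-stage DDM. Project D₁…D_5; terminal Gordon value at t=5 with g = 0.036; discount at r = 0.154.
D_1 = 10.9690
D_2 = 12.9237
D_3 = 15.2267
D_4 = 16.0003
D_5 = 16.8131
TV_5 = 17.4183/(0.154−0.036) = 147.6130
P₀ = Σ Dₜ/(1+r)ᵗ + TV_5/(1+r)^5 = 118.4817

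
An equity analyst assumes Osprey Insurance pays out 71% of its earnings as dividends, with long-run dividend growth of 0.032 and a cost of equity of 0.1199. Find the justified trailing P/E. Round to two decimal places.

Justified trailing P/E = b(1+g)/(r−g) = 0.71×(1+0.032)/(0.1199−0.032) = 8.3358

8.34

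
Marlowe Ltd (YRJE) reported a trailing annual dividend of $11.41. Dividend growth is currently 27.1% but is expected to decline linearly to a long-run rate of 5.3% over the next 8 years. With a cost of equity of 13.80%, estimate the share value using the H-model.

H-model: P₀ = D₀[(1+g_L) + H(g_S−g_L)]/(r−g_L), with H = 8/2 = 4.
P₀ = 11.41 × [(1+0.053) + 4×(0.271−0.053)] / (0.138−0.053)
   = 11.41 × 1.9250 / 0.085 = 258.4029

$258.40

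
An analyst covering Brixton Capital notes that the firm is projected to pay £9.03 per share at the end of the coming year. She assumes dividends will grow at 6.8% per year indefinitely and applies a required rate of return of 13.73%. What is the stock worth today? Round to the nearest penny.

Gordon growth model: P₀ = D₁/(r − g), with D₁ = 9.03 given directly.
P₀ = 9.0300 / (0.1373 − 0.068) = 9.0300 / 0.0693 = 130.3030

£130.30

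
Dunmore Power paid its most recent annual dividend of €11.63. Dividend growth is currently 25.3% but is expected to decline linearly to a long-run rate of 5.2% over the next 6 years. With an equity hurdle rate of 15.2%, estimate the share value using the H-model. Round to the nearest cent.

€192.48

H-model: P₀ = D₀[(1+g_L) + H(g_S−g_L)]/(r−g_L), with H = 6/2 = 3.
P₀ = 11.63 × [(1+0.052) + 3×(0.253−0.052)] / (0.152−0.052)
   = 11.63 × 1.6550 / 0.1 = 192.4765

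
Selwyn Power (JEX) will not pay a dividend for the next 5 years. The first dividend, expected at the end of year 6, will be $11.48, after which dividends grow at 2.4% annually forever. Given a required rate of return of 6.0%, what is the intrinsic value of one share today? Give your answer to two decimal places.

$238.29

Deferred-dividend DDM. At t=5 the remaining stream is a growing perpetuity with first payment D_6 = 11.48.
V_5 = D_6/(r−g) = 11.48/(0.06−0.024) = 318.8889
P₀ = V_5/(1+r)^5 = 318.8889/(1+0.06)^5 = 238.2923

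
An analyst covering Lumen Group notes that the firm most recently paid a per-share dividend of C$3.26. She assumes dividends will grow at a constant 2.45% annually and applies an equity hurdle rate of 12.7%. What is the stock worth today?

C$32.58

Gordon growth model: P₀ = D₁/(r − g). D₁ = 3.26 × (1 + 0.0245) = 3.3399.
P₀ = 3.3399 / (0.127 − 0.0245) = 3.3399 / 0.1025 = 32.5841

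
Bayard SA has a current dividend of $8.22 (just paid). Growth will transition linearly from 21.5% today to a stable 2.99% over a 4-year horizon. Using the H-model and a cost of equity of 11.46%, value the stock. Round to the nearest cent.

$135.88

H-model: P₀ = D₀[(1+g_L) + H(g_S−g_L)]/(r−g_L), with H = 4/2 = 2.
P₀ = 8.22 × [(1+0.0299) + 2×(0.215−0.0299)] / (0.1146−0.0299)
   = 8.22 × 1.4001 / 0.0847 = 135.8775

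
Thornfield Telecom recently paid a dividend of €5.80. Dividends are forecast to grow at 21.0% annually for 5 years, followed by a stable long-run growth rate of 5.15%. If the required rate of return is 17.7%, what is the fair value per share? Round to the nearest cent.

€87.33

Two-stage DDM. Project D₁…D_5 at 0.21, terminal growth 0.0515, discount at r = 0.177.
D_1 = 7.0180
D_2 = 8.4918
D_3 = 10.2751
D_4 = 12.4328
D_5 = 15.0437
Terminal value at t=5: TV = D_6/(r−g) = 15.8185/(0.177−0.0515) = 126.0435
P₀ = 7.0180/(1+0.177)^1 + 8.4918/(1+0.177)^2 + 10.2751/(1+0.177)^3 + 12.4328/(1+0.177)^4 + 15.0437/(1+0.177)^5 + 126.0435/(1+0.177)^5 = 87.3329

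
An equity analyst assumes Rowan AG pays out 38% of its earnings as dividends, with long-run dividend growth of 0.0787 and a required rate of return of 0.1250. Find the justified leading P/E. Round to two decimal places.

Justified leading P/E = b/(r−g) = 0.38/(0.125−0.0787) = 8.2073

8.21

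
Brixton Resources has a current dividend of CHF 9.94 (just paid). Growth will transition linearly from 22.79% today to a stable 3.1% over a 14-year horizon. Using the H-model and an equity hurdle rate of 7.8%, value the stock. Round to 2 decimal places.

H-model: P₀ = D₀[(1+g_L) + H(g_S−g_L)]/(r−g_L), with H = 14/2 = 7.
P₀ = 9.94 × [(1+0.031) + 7×(0.2279−0.031)] / (0.078−0.031)
   = 9.94 × 2.4093 / 0.047 = 509.5413

CHF 509.54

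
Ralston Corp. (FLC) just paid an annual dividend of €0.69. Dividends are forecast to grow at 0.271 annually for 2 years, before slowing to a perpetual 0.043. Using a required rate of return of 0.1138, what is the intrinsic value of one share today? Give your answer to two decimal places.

Two-stage DDM. Project D₁…D_2 at 0.271, terminal growth 0.043, discount at r = 0.1138.
D_1 = 0.8770
D_2 = 1.1147
Terminal value at t=2: TV = D_3/(r−g) = 1.1626/(0.1138−0.043) = 16.4207
P₀ = 0.8770/(1+0.1138)^1 + 1.1147/(1+0.1138)^2 + 16.4207/(1+0.1138)^2 = 14.9225

€14.92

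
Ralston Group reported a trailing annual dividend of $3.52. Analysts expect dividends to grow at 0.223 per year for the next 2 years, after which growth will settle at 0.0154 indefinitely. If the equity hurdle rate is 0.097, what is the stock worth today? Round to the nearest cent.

$62.74

Two-stage DDM. Project D₁…D_2 at 0.223, terminal growth 0.0154, discount at r = 0.097.
D_1 = 4.3050
D_2 = 5.2650
Terminal value at t=2: TV = D_3/(r−g) = 5.3460/(0.097−0.0154) = 65.5153
P₀ = 4.3050/(1+0.097)^1 + 5.2650/(1+0.097)^2 + 65.5153/(1+0.097)^2 = 62.7408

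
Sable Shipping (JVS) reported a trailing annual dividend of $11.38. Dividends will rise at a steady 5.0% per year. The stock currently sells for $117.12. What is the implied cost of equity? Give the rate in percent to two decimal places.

15.20%

Rearranging the constant-growth DDM: r = D₁/P₀ + g.
D₁ = 11.38 × (1 + 0.05) = 11.9490.
r = 11.9490 / 117.12 + 0.05 = 0.10202 + 0.05 = 0.15202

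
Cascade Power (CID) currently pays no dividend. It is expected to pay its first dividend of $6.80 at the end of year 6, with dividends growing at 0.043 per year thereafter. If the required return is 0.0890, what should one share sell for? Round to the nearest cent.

$96.52

Deferred-dividend DDM. At t=5 the remaining stream is a growing perpetuity with first payment D_6 = 6.80.
V_5 = D_6/(r−g) = 6.80/(0.089−0.043) = 147.8261
P₀ = V_5/(1+r)^5 = 147.8261/(1+0.089)^5 = 96.5187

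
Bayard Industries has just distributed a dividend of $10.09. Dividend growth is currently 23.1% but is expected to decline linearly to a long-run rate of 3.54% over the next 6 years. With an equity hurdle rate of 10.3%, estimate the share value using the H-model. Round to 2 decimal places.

H-model: P₀ = D₀[(1+g_L) + H(g_S−g_L)]/(r−g_L), with H = 6/2 = 3.
P₀ = 10.09 × [(1+0.0354) + 3×(0.231−0.0354)] / (0.103−0.0354)
   = 10.09 × 1.6222 / 0.0676 = 242.1301

$242.13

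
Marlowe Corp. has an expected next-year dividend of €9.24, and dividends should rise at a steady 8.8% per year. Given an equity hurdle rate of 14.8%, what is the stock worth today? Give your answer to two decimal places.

€154.00

Gordon growth model: P₀ = D₁/(r − g), with D₁ = 9.24 given directly.
P₀ = 9.2400 / (0.148 − 0.088) = 9.2400 / 0.06 = 154.0000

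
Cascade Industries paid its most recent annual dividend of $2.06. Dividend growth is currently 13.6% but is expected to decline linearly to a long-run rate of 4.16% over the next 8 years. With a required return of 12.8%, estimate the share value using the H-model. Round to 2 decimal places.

$33.84

H-model: P₀ = D₀[(1+g_L) + H(g_S−g_L)]/(r−g_L), with H = 8/2 = 4.
P₀ = 2.06 × [(1+0.0416) + 4×(0.136−0.0416)] / (0.128−0.0416)
   = 2.06 × 1.4192 / 0.0864 = 33.8374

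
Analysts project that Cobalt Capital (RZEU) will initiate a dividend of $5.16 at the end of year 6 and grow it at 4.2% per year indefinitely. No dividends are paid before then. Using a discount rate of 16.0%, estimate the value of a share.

$20.82

Deferred-dividend DDM. At t=5 the remaining stream is a growing perpetuity with first payment D_6 = 5.16.
V_5 = D_6/(r−g) = 5.16/(0.16−0.042) = 43.7288
P₀ = V_5/(1+r)^5 = 43.7288/(1+0.16)^5 = 20.8199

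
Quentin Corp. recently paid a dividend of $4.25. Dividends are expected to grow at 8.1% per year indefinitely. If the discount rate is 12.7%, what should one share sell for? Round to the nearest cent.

$99.88

Gordon growth model: P₀ = D₁/(r − g). D₁ = 4.25 × (1 + 0.081) = 4.5942.
P₀ = 4.5942 / (0.127 − 0.081) = 4.5942 / 0.046 = 99.8750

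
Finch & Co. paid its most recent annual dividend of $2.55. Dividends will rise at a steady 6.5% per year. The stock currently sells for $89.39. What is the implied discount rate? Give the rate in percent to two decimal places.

Rearranging the constant-growth DDM: r = D₁/P₀ + g.
D₁ = 2.55 × (1 + 0.065) = 2.7157.
r = 2.7157 / 89.39 + 0.065 = 0.03038 + 0.065 = 0.09538

9.54%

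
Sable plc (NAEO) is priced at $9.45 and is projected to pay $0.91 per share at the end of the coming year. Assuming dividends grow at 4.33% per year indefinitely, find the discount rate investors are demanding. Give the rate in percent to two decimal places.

13.96%

Rearranging the constant-growth DDM: r = D₁/P₀ + g.
r = 0.9100 / 9.45 + 0.0433 = 0.09630 + 0.0433 = 0.13960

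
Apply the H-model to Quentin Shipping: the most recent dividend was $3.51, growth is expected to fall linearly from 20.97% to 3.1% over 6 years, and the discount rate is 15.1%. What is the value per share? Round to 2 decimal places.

$45.84

H-model: P₀ = D₀[(1+g_L) + H(g_S−g_L)]/(r−g_L), with H = 6/2 = 3.
P₀ = 3.51 × [(1+0.031) + 3×(0.2097−0.031)] / (0.151−0.031)
   = 3.51 × 1.5671 / 0.12 = 45.8377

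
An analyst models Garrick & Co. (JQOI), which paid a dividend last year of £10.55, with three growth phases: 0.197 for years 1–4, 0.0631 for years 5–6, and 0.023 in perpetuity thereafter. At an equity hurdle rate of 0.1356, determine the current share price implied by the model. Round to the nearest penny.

£175.52

Three-stage DDM. Project D₁…D_6; terminal Gordon value at t=6 with g = 0.023; discount at r = 0.1356.
D_1 = 12.6284
D_2 = 15.1161
D_3 = 18.0940
D_4 = 21.6585
D_5 = 23.0252
D_6 = 24.4781
TV_6 = 25.0411/(0.1356−0.023) = 222.3896
P₀ = Σ Dₜ/(1+r)ᵗ + TV_6/(1+r)^6 = 175.5228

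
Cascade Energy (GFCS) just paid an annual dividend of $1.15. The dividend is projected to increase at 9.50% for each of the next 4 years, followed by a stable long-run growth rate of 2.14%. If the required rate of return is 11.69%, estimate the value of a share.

Two-stage DDM. Project D₁…D_4 at 0.095, terminal growth 0.0214, discount at r = 0.1169.
D_1 = 1.2592
D_2 = 1.3789
D_3 = 1.5099
D_4 = 1.6533
Terminal value at t=4: TV = D_5/(r−g) = 1.6887/(0.1169−0.0214) = 17.6826
P₀ = 1.2592/(1+0.1169)^1 + 1.3789/(1+0.1169)^2 + 1.5099/(1+0.1169)^3 + 1.6533/(1+0.1169)^4 + 17.6826/(1+0.1169)^4 = 15.7418

$15.74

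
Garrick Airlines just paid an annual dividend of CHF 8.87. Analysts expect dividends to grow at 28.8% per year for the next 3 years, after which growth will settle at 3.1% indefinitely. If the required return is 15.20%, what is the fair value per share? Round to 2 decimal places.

CHF 139.03

Two-stage DDM. Project D₁…D_3 at 0.288, terminal growth 0.031, discount at r = 0.152.
D_1 = 11.4246
D_2 = 14.7148
D_3 = 18.9527
Terminal value at t=3: TV = D_4/(r−g) = 19.5402/(0.152−0.031) = 161.4896
P₀ = 11.4246/(1+0.152)^1 + 14.7148/(1+0.152)^2 + 18.9527/(1+0.152)^3 + 161.4896/(1+0.152)^3 = 139.0319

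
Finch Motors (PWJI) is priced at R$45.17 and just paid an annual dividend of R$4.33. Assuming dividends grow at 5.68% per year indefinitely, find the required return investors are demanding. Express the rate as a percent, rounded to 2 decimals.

15.81%

Rearranging the constant-growth DDM: r = D₁/P₀ + g.
D₁ = 4.33 × (1 + 0.0568) = 4.5759.
r = 4.5759 / 45.17 + 0.0568 = 0.10130 + 0.0568 = 0.15810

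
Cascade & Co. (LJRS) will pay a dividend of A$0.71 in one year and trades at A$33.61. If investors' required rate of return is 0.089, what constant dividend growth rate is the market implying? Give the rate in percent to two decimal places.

From P₀ = D₁/(r − g), the implied growth is g = r − D₁/P₀.
g = 0.089 − 0.71/33.61 = 0.089 − 0.02112 = 0.06788

6.79%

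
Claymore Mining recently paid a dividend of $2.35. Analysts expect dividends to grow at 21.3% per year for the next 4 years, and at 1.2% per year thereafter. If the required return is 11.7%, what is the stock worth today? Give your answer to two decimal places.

Two-stage DDM. Project D₁…D_4 at 0.213, terminal growth 0.012, discount at r = 0.117.
D_1 = 2.8506
D_2 = 3.4577
D_3 = 4.1942
D_4 = 5.0876
Terminal value at t=4: TV = D_5/(r−g) = 5.1486/(0.117−0.012) = 49.0346
P₀ = 2.8506/(1+0.117)^1 + 3.4577/(1+0.117)^2 + 4.1942/(1+0.117)^3 + 5.0876/(1+0.117)^4 + 49.0346/(1+0.117)^4 = 43.0993

$43.10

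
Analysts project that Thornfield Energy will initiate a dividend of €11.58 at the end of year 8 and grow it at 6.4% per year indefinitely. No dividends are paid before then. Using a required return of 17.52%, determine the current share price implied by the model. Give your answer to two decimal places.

€33.64

Deferred-dividend DDM. At t=7 the remaining stream is a growing perpetuity with first payment D_8 = 11.58.
V_7 = D_8/(r−g) = 11.58/(0.1752−0.064) = 104.1367
P₀ = V_7/(1+r)^7 = 104.1367/(1+0.1752)^7 = 33.6373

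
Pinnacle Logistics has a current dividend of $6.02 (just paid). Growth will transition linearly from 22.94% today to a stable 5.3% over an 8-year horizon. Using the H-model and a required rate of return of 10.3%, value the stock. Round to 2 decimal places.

$211.74

H-model: P₀ = D₀[(1+g_L) + H(g_S−g_L)]/(r−g_L), with H = 8/2 = 4.
P₀ = 6.02 × [(1+0.053) + 4×(0.2294−0.053)] / (0.103−0.053)
   = 6.02 × 1.7586 / 0.05 = 211.7354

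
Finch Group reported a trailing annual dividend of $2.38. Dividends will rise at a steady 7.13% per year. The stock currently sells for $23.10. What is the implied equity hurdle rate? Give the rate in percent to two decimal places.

18.17%

Rearranging the constant-growth DDM: r = D₁/P₀ + g.
D₁ = 2.38 × (1 + 0.0713) = 2.5497.
r = 2.5497 / 23.10 + 0.0713 = 0.11038 + 0.0713 = 0.18168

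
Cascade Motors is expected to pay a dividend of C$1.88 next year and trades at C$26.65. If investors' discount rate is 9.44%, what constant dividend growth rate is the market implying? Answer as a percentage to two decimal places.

2.39%

From P₀ = D₁/(r − g), the implied growth is g = r − D₁/P₀.
g = 0.0944 − 1.88/26.65 = 0.0944 − 0.07054 = 0.02386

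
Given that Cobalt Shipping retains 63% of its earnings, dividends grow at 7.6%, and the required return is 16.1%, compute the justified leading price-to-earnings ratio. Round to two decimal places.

4.35

Payout ratio b = 1 − 0.63 = 0.37.
Justified leading P/E = b/(r−g) = 0.37/(0.161−0.076) = 4.3529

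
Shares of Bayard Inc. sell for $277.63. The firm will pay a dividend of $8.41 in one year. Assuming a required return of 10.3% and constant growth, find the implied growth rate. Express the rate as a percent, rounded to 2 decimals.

7.27%

From P₀ = D₁/(r − g), the implied growth is g = r − D₁/P₀.
g = 0.103 − 8.41/277.63 = 0.103 − 0.03029 = 0.07271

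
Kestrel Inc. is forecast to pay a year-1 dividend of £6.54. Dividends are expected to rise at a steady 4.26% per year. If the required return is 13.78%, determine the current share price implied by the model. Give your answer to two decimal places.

£68.70

Gordon growth model: P₀ = D₁/(r − g), with D₁ = 6.54 given directly.
P₀ = 6.5400 / (0.1378 − 0.0426) = 6.5400 / 0.0952 = 68.6975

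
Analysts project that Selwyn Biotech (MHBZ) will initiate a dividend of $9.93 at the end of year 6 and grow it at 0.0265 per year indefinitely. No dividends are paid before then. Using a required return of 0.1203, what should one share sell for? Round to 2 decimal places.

Deferred-dividend DDM. At t=5 the remaining stream is a growing perpetuity with first payment D_6 = 9.93.
V_5 = D_6/(r−g) = 9.93/(0.1203−0.0265) = 105.8635
P₀ = V_5/(1+r)^5 = 105.8635/(1+0.1203)^5 = 59.9894

$59.99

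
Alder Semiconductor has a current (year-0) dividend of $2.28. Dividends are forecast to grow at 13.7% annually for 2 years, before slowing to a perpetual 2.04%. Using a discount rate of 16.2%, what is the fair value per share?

$20.14

Two-stage DDM. Project D₁…D_2 at 0.137, terminal growth 0.0204, discount at r = 0.162.
D_1 = 2.5924
D_2 = 2.9475
Terminal value at t=2: TV = D_3/(r−g) = 3.0076/(0.162−0.0204) = 21.2404
P₀ = 2.5924/(1+0.162)^1 + 2.9475/(1+0.162)^2 + 21.2404/(1+0.162)^2 = 20.1447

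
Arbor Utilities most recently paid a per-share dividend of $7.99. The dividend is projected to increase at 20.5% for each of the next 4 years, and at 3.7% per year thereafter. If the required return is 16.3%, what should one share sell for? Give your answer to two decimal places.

Two-stage DDM. Project D₁…D_4 at 0.205, terminal growth 0.037, discount at r = 0.163.
D_1 = 9.6280
D_2 = 11.6017
D_3 = 13.9800
D_4 = 16.8459
Terminal value at t=4: TV = D_5/(r−g) = 17.4692/(0.163−0.037) = 138.6447
P₀ = 9.6280/(1+0.163)^1 + 11.6017/(1+0.163)^2 + 13.9800/(1+0.163)^3 + 16.8459/(1+0.163)^4 + 138.6447/(1+0.163)^4 = 110.7368

$110.74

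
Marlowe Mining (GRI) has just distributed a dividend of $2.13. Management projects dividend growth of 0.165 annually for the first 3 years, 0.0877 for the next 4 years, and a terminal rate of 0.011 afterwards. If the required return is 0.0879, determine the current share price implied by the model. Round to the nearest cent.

$52.16

Three-stage DDM. Project D₁…D_7; terminal Gordon value at t=7 with g = 0.011; discount at r = 0.0879.
D_1 = 2.4815
D_2 = 2.8909
D_3 = 3.3679
D_4 = 3.6632
D_5 = 3.9845
D_6 = 4.3340
D_7 = 4.7140
TV_7 = 4.7659/(0.0879−0.011) = 61.9753
P₀ = Σ Dₜ/(1+r)ᵗ + TV_7/(1+r)^7 = 52.1607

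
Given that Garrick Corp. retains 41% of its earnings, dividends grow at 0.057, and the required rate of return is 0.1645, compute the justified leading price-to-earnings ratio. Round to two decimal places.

Payout ratio b = 1 − 0.41 = 0.59.
Justified leading P/E = b/(r−g) = 0.59/(0.1645−0.057) = 5.4884

5.49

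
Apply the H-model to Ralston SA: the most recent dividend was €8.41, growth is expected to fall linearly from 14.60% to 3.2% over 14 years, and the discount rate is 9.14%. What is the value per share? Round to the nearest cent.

€259.10

H-model: P₀ = D₀[(1+g_L) + H(g_S−g_L)]/(r−g_L), with H = 14/2 = 7.
P₀ = 8.41 × [(1+0.032) + 7×(0.146−0.032)] / (0.0914−0.032)
   = 8.41 × 1.8300 / 0.0594 = 259.0960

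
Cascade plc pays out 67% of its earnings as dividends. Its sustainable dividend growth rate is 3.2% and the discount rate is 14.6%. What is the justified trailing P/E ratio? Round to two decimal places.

6.07

Justified trailing P/E = b(1+g)/(r−g) = 0.67×(1+0.032)/(0.146−0.032) = 6.0653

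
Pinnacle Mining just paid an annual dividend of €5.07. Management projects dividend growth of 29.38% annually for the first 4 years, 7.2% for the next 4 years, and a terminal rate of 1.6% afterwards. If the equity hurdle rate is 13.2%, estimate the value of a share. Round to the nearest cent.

€119.84

Three-stage DDM. Project D₁…D_8; terminal Gordon value at t=8 with g = 0.016; discount at r = 0.132.
D_1 = 6.5596
D_2 = 8.4868
D_3 = 10.9802
D_4 = 14.2062
D_5 = 15.2290
D_6 = 16.3255
D_7 = 17.5009
D_8 = 18.7610
TV_8 = 19.0612/(0.132−0.016) = 164.3204
P₀ = Σ Dₜ/(1+r)ᵗ + TV_8/(1+r)^8 = 119.8381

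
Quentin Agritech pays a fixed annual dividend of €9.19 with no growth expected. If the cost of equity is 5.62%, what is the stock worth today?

€163.52

Zero-growth DDM (perpetuity): P₀ = D/r = 9.19 / 0.0562 = 163.5231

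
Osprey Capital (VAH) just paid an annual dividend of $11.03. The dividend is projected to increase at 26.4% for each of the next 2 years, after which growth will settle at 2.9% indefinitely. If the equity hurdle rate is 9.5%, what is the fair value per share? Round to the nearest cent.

$256.58

Two-stage DDM. Project D₁…D_2 at 0.264, terminal growth 0.029, discount at r = 0.095.
D_1 = 13.9419
D_2 = 17.6226
Terminal value at t=2: TV = D_3/(r−g) = 18.1336/(0.095−0.029) = 274.7521
P₀ = 13.9419/(1+0.095)^1 + 17.6226/(1+0.095)^2 + 274.7521/(1+0.095)^2 = 256.5761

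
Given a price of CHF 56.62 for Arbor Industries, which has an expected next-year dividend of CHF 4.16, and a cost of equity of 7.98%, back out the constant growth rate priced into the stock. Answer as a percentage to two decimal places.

From P₀ = D₁/(r − g), the implied growth is g = r − D₁/P₀.
g = 0.0798 − 4.16/56.62 = 0.0798 − 0.07347 = 0.00633

0.63%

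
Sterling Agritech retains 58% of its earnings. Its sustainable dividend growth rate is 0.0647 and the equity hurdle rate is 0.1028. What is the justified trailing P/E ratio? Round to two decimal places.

Payout ratio b = 1 − 0.58 = 0.42.
Justified trailing P/E = b(1+g)/(r−g) = 0.42×(1+0.0647)/(0.1028−0.0647) = 11.7369

11.74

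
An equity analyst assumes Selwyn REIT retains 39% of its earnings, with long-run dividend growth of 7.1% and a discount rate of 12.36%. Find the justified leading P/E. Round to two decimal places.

11.60

Payout ratio b = 1 − 0.39 = 0.61.
Justified leading P/E = b/(r−g) = 0.61/(0.1236−0.071) = 11.5970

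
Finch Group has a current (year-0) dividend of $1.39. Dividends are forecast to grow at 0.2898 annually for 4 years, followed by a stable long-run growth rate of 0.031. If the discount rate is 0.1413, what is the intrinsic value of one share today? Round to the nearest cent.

$28.81

Two-stage DDM. Project D₁…D_4 at 0.2898, terminal growth 0.031, discount at r = 0.1413.
D_1 = 1.7928
D_2 = 2.3124
D_3 = 2.9825
D_4 = 3.8468
Terminal value at t=4: TV = D_5/(r−g) = 3.9661/(0.1413−0.031) = 35.9573
P₀ = 1.7928/(1+0.1413)^1 + 2.3124/(1+0.1413)^2 + 2.9825/(1+0.1413)^3 + 3.8468/(1+0.1413)^4 + 35.9573/(1+0.1413)^4 = 28.8124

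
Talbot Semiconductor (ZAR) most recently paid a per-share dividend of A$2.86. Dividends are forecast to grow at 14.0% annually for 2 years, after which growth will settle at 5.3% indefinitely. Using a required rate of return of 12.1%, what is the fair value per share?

Two-stage DDM. Project D₁…D_2 at 0.14, terminal growth 0.053, discount at r = 0.121.
D_1 = 3.2604
D_2 = 3.7169
Terminal value at t=2: TV = D_3/(r−g) = 3.9138/(0.121−0.053) = 57.5566
P₀ = 3.2604/(1+0.121)^1 + 3.7169/(1+0.121)^2 + 57.5566/(1+0.121)^2 = 51.6682

A$51.67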